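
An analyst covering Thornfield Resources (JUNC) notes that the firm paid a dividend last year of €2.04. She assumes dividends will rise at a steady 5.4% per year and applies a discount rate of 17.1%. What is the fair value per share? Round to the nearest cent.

Gordon growth model: P₀ = D₁/(r − g). D₁ = 2.04 × (1 + 0.054) = 2.1502.
P₀ = 2.1502 / (0.171 − 0.054) = 2.1502 / 0.117 = 18.3774

€18.38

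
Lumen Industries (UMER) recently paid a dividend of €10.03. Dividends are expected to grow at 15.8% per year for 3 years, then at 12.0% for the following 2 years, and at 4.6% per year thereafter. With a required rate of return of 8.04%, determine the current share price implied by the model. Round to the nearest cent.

€464.26

Three-stage DDM. Project D₁…D_5; terminal Gordon value at t=5 with g = 0.046; discount at r = 0.0804.
D_1 = 11.6147
D_2 = 13.4499
D_3 = 15.5749
D_4 = 17.4439
D_5 = 19.5372
TV_5 = 20.4359/(0.0804−0.046) = 594.0676
P₀ = Σ Dₜ/(1+r)ᵗ + TV_5/(1+r)^5 = 464.2626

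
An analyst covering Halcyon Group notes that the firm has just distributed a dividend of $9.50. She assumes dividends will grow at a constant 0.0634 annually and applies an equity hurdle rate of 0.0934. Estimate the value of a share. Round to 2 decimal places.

$336.74

Gordon growth model: P₀ = D₁/(r − g). D₁ = 9.50 × (1 + 0.0634) = 10.1023.
P₀ = 10.1023 / (0.0934 − 0.0634) = 10.1023 / 0.03 = 336.7433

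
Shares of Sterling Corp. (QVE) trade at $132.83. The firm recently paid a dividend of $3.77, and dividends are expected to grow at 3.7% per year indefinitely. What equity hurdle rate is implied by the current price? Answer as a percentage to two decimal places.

6.64%

Rearranging the constant-growth DDM: r = D₁/P₀ + g.
D₁ = 3.77 × (1 + 0.037) = 3.9095.
r = 3.9095 / 132.83 + 0.037 = 0.02943 + 0.037 = 0.06643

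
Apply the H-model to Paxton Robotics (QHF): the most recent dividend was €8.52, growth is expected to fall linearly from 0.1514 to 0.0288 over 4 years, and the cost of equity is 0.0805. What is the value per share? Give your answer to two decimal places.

€209.95

H-model: P₀ = D₀[(1+g_L) + H(g_S−g_L)]/(r−g_L), with H = 4/2 = 2.
P₀ = 8.52 × [(1+0.0288) + 2×(0.1514−0.0288)] / (0.0805−0.0288)
   = 8.52 × 1.2740 / 0.0517 = 209.9513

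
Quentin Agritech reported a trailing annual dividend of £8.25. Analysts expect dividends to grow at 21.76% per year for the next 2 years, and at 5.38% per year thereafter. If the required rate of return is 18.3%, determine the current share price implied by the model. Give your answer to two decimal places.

£88.51

Two-stage DDM. Project D₁…D_2 at 0.2176, terminal growth 0.0538, discount at r = 0.183.
D_1 = 10.0452
D_2 = 12.2310
Terminal value at t=2: TV = D_3/(r−g) = 12.8891/(0.183−0.0538) = 99.7606
P₀ = 10.0452/(1+0.183)^1 + 12.2310/(1+0.183)^2 + 99.7606/(1+0.183)^2 = 88.5145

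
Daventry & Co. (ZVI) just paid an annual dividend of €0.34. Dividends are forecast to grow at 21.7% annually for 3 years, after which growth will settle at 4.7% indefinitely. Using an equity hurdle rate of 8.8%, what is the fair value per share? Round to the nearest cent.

€13.43

Two-stage DDM. Project D₁…D_3 at 0.217, terminal growth 0.047, discount at r = 0.088.
D_1 = 0.4138
D_2 = 0.5036
D_3 = 0.6128
Terminal value at t=3: TV = D_4/(r−g) = 0.6416/(0.088−0.047) = 15.6500
P₀ = 0.4138/(1+0.088)^1 + 0.5036/(1+0.088)^2 + 0.6128/(1+0.088)^3 + 15.6500/(1+0.088)^3 = 13.4330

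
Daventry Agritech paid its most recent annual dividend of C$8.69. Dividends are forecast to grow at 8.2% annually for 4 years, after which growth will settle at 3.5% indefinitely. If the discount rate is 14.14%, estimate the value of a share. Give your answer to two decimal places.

Two-stage DDM. Project D₁…D_4 at 0.082, terminal growth 0.035, discount at r = 0.1414.
D_1 = 9.4026
D_2 = 10.1736
D_3 = 11.0078
D_4 = 11.9105
Terminal value at t=4: TV = D_5/(r−g) = 12.3273/(0.1414−0.035) = 115.8584
P₀ = 9.4026/(1+0.1414)^1 + 10.1736/(1+0.1414)^2 + 11.0078/(1+0.1414)^3 + 11.9105/(1+0.1414)^4 + 115.8584/(1+0.1414)^4 = 98.7284

C$98.73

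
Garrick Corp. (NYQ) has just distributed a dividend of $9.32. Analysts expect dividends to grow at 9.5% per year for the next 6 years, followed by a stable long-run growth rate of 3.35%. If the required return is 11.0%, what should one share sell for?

$169.37

Two-stage DDM. Project D₁…D_6 at 0.095, terminal growth 0.0335, discount at r = 0.11.
D_1 = 10.2054
D_2 = 11.1749
D_3 = 12.2365
D_4 = 13.3990
D_5 = 14.6719
D_6 = 16.0657
Terminal value at t=6: TV = D_7/(r−g) = 16.6039/(0.11−0.0335) = 217.0449
P₀ = 10.2054/(1+0.11)^1 + 11.1749/(1+0.11)^2 + 12.2365/(1+0.11)^3 + 13.3990/(1+0.11)^4 + 14.6719/(1+0.11)^5 + 16.0657/(1+0.11)^6 + 217.0449/(1+0.11)^6 = 169.3750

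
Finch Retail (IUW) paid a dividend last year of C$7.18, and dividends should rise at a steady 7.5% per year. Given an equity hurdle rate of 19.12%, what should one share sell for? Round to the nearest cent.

Gordon growth model: P₀ = D₁/(r − g). D₁ = 7.18 × (1 + 0.075) = 7.7185.
P₀ = 7.7185 / (0.1912 − 0.075) = 7.7185 / 0.1162 = 66.4243

C$66.42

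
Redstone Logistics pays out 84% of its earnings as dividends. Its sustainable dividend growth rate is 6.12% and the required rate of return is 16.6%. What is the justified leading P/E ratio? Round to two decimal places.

8.02

Justified leading P/E = b/(r−g) = 0.84/(0.166−0.0612) = 8.0153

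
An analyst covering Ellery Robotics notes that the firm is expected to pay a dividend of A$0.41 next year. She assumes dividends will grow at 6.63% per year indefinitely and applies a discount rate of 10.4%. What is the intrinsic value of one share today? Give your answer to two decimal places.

Gordon growth model: P₀ = D₁/(r − g), with D₁ = 0.41 given directly.
P₀ = 0.4100 / (0.104 − 0.0663) = 0.4100 / 0.0377 = 10.8753

A$10.88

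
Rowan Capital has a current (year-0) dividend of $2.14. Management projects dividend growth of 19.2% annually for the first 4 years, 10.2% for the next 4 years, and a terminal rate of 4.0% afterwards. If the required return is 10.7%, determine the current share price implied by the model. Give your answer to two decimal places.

$65.57

Three-stage DDM. Project D₁…D_8; terminal Gordon value at t=8 with g = 0.04; discount at r = 0.107.
D_1 = 2.5509
D_2 = 3.0406
D_3 = 3.6245
D_4 = 4.3203
D_5 = 4.7610
D_6 = 5.2466
D_7 = 5.7818
D_8 = 6.3716
TV_8 = 6.6264/(0.107−0.04) = 98.9017
P₀ = Σ Dₜ/(1+r)ᵗ + TV_8/(1+r)^8 = 65.5680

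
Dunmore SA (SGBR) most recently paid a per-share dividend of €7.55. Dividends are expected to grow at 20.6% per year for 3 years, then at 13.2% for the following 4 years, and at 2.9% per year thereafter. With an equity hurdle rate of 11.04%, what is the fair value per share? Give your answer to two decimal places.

Three-stage DDM. Project D₁…D_7; terminal Gordon value at t=7 with g = 0.029; discount at r = 0.1104.
D_1 = 9.1053
D_2 = 10.9810
D_3 = 13.2431
D_4 = 14.9912
D_5 = 16.9700
D_6 = 19.2100
D_7 = 21.7458
TV_7 = 22.3764/(0.1104−0.029) = 274.8942
P₀ = Σ Dₜ/(1+r)ᵗ + TV_7/(1+r)^7 = 199.4600

€199.46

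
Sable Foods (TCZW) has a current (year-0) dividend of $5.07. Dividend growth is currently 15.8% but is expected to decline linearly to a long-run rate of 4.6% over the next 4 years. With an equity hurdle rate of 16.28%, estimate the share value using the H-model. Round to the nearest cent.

H-model: P₀ = D₀[(1+g_L) + H(g_S−g_L)]/(r−g_L), with H = 4/2 = 2.
P₀ = 5.07 × [(1+0.046) + 2×(0.158−0.046)] / (0.1628−0.046)
   = 5.07 × 1.2700 / 0.1168 = 55.1276

$55.13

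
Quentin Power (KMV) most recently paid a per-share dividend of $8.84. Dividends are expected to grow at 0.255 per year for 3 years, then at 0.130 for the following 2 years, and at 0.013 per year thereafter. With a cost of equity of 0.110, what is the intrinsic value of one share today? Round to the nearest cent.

Three-stage DDM. Project D₁…D_5; terminal Gordon value at t=5 with g = 0.013; discount at r = 0.11.
D_1 = 11.0942
D_2 = 13.9232
D_3 = 17.4736
D_4 = 19.7452
D_5 = 22.3121
TV_5 = 22.6022/(0.11−0.013) = 233.0119
P₀ = Σ Dₜ/(1+r)ᵗ + TV_5/(1+r)^5 = 198.6009

$198.60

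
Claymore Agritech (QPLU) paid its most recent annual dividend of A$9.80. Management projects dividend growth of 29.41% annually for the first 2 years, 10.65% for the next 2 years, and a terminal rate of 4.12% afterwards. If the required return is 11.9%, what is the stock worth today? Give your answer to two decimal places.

Three-stage DDM. Project D₁…D_4; terminal Gordon value at t=4 with g = 0.0412; discount at r = 0.119.
D_1 = 12.6822
D_2 = 16.4120
D_3 = 18.1599
D_4 = 20.0939
TV_4 = 20.9218/(0.119−0.0412) = 268.9176
P₀ = Σ Dₜ/(1+r)ᵗ + TV_4/(1+r)^4 = 221.7304

A$221.73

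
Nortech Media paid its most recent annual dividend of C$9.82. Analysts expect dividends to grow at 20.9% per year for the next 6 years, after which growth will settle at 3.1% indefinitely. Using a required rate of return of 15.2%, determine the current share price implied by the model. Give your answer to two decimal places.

Two-stage DDM. Project D₁…D_6 at 0.209, terminal growth 0.031, discount at r = 0.152.
D_1 = 11.8724
D_2 = 14.3537
D_3 = 17.3536
D_4 = 20.9805
D_5 = 25.3655
D_6 = 30.6669
Terminal value at t=6: TV = D_7/(r−g) = 31.6175/(0.152−0.031) = 261.3019
P₀ = 11.8724/(1+0.152)^1 + 14.3537/(1+0.152)^2 + 17.3536/(1+0.152)^3 + 20.9805/(1+0.152)^4 + 25.3655/(1+0.152)^5 + 30.6669/(1+0.152)^6 + 261.3019/(1+0.152)^6 = 181.8043

C$181.80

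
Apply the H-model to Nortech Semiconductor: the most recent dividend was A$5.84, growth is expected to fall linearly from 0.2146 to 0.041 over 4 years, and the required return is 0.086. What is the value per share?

A$180.16

H-model: P₀ = D₀[(1+g_L) + H(g_S−g_L)]/(r−g_L), with H = 4/2 = 2.
P₀ = 5.84 × [(1+0.041) + 2×(0.2146−0.041)] / (0.086−0.041)
   = 5.84 × 1.3882 / 0.045 = 180.1575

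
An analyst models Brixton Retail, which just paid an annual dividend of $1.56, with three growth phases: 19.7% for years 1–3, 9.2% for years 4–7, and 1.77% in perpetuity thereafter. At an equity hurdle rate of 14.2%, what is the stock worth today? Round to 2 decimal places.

Three-stage DDM. Project D₁…D_7; terminal Gordon value at t=7 with g = 0.0177; discount at r = 0.142.
D_1 = 1.8673
D_2 = 2.2352
D_3 = 2.6755
D_4 = 2.9217
D_5 = 3.1905
D_6 = 3.4840
D_7 = 3.8045
TV_7 = 3.8718/(0.142−0.0177) = 31.1492
P₀ = Σ Dₜ/(1+r)ᵗ + TV_7/(1+r)^7 = 23.8749

$23.87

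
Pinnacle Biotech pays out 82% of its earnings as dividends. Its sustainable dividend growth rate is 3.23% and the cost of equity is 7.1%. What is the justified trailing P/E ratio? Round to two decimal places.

21.87

Justified trailing P/E = b(1+g)/(r−g) = 0.82×(1+0.0323)/(0.071−0.0323) = 21.8730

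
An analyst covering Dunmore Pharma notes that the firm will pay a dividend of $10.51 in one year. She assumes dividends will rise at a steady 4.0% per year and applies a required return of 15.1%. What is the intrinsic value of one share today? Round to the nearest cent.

$94.68

Gordon growth model: P₀ = D₁/(r − g), with D₁ = 10.51 given directly.
P₀ = 10.5100 / (0.151 − 0.04) = 10.5100 / 0.111 = 94.6847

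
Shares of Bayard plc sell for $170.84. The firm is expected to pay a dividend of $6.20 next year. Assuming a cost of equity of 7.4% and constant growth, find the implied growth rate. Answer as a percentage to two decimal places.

From P₀ = D₁/(r − g), the implied growth is g = r − D₁/P₀.
g = 0.074 − 6.20/170.84 = 0.074 − 0.03629 = 0.03771

3.77%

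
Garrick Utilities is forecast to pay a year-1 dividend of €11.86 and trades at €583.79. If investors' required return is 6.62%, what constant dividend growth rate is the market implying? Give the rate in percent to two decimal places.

4.59%

From P₀ = D₁/(r − g), the implied growth is g = r − D₁/P₀.
g = 0.0662 − 11.86/583.79 = 0.0662 − 0.02032 = 0.04588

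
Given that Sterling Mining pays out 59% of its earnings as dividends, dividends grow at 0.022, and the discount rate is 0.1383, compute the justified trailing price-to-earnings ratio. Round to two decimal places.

5.18

Justified trailing P/E = b(1+g)/(r−g) = 0.59×(1+0.022)/(0.1383−0.022) = 5.1847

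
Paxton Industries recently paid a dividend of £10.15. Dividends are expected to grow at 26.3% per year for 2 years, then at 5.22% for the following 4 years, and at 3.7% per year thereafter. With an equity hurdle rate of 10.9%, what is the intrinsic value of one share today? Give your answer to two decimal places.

Three-stage DDM. Project D₁…D_6; terminal Gordon value at t=6 with g = 0.037; discount at r = 0.109.
D_1 = 12.8194
D_2 = 16.1910
D_3 = 17.0361
D_4 = 17.9254
D_5 = 18.8611
D_6 = 19.8457
TV_6 = 20.5800/(0.109−0.037) = 285.8329
P₀ = Σ Dₜ/(1+r)ᵗ + TV_6/(1+r)^6 = 224.6234

£224.62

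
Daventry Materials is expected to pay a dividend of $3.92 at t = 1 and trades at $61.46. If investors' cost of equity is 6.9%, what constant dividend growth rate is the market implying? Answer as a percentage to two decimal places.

From P₀ = D₁/(r − g), the implied growth is g = r − D₁/P₀.
g = 0.069 − 3.92/61.46 = 0.069 − 0.06378 = 0.00522

0.52%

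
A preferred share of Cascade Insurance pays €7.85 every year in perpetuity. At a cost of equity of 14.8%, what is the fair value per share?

Zero-growth DDM (perpetuity): P₀ = D/r = 7.85 / 0.148 = 53.0405

€53.04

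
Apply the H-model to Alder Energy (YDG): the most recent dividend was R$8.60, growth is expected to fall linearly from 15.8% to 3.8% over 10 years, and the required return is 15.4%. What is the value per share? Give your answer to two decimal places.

H-model: P₀ = D₀[(1+g_L) + H(g_S−g_L)]/(r−g_L), with H = 10/2 = 5.
P₀ = 8.60 × [(1+0.038) + 5×(0.158−0.038)] / (0.154−0.038)
   = 8.60 × 1.6380 / 0.116 = 121.4379

R$121.44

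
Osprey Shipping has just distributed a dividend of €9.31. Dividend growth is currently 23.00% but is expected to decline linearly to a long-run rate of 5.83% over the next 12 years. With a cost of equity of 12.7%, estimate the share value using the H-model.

H-model: P₀ = D₀[(1+g_L) + H(g_S−g_L)]/(r−g_L), with H = 12/2 = 6.
P₀ = 9.31 × [(1+0.0583) + 6×(0.23−0.0583)] / (0.127−0.0583)
   = 9.31 × 2.0885 / 0.0687 = 283.0267

€283.03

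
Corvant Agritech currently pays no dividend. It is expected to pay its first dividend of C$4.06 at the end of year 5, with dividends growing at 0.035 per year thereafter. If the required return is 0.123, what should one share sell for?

Deferred-dividend DDM. At t=4 the remaining stream is a growing perpetuity with first payment D_5 = 4.06.
V_4 = D_5/(r−g) = 4.06/(0.123−0.035) = 46.1364
P₀ = V_4/(1+r)^4 = 46.1364/(1+0.123)^4 = 29.0084

C$29.01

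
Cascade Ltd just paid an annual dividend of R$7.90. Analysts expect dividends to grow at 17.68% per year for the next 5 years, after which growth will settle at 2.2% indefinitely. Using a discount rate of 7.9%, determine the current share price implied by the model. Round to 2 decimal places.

Two-stage DDM. Project D₁…D_5 at 0.1768, terminal growth 0.022, discount at r = 0.079.
D_1 = 9.2967
D_2 = 10.9404
D_3 = 12.8746
D_4 = 15.1509
D_5 = 17.8296
Terminal value at t=5: TV = D_6/(r−g) = 18.2218/(0.079−0.022) = 319.6807
P₀ = 9.2967/(1+0.079)^1 + 10.9404/(1+0.079)^2 + 12.8746/(1+0.079)^3 + 15.1509/(1+0.079)^4 + 17.8296/(1+0.079)^5 + 319.6807/(1+0.079)^5 = 270.2097

R$270.21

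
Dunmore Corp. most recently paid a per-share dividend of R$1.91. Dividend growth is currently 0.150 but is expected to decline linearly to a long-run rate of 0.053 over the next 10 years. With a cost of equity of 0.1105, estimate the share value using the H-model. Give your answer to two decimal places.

R$51.09

H-model: P₀ = D₀[(1+g_L) + H(g_S−g_L)]/(r−g_L), with H = 10/2 = 5.
P₀ = 1.91 × [(1+0.053) + 5×(0.15−0.053)] / (0.1105−0.053)
   = 1.91 × 1.5380 / 0.0575 = 51.0883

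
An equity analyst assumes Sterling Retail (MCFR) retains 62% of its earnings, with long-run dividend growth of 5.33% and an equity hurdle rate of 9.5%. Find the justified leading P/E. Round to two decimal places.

Payout ratio b = 1 − 0.62 = 0.38.
Justified leading P/E = b/(r−g) = 0.38/(0.095−0.0533) = 9.1127

9.11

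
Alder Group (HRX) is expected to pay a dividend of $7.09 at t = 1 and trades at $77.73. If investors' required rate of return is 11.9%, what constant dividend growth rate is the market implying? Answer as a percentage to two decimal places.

2.78%

From P₀ = D₁/(r − g), the implied growth is g = r − D₁/P₀.
g = 0.119 − 7.09/77.73 = 0.119 − 0.09121 = 0.02779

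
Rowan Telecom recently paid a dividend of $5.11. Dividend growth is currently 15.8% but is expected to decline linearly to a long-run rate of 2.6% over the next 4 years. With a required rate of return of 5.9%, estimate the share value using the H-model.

H-model: P₀ = D₀[(1+g_L) + H(g_S−g_L)]/(r−g_L), with H = 4/2 = 2.
P₀ = 5.11 × [(1+0.026) + 2×(0.158−0.026)] / (0.059−0.026)
   = 5.11 × 1.2900 / 0.033 = 199.7545

$199.75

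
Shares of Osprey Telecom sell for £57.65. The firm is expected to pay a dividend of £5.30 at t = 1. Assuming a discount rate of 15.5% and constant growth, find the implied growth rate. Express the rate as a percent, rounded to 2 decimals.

6.31%

From P₀ = D₁/(r − g), the implied growth is g = r − D₁/P₀.
g = 0.155 − 5.30/57.65 = 0.155 − 0.09193 = 0.06307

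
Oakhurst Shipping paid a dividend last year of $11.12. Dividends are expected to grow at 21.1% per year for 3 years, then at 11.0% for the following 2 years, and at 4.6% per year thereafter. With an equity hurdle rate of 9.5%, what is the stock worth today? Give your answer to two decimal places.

Three-stage DDM. Project D₁…D_5; terminal Gordon value at t=5 with g = 0.046; discount at r = 0.095.
D_1 = 13.4663
D_2 = 16.3077
D_3 = 19.7486
D_4 = 21.9210
D_5 = 24.3323
TV_5 = 25.4516/(0.095−0.046) = 519.4201
P₀ = Σ Dₜ/(1+r)ᵗ + TV_5/(1+r)^5 = 401.5947

$401.59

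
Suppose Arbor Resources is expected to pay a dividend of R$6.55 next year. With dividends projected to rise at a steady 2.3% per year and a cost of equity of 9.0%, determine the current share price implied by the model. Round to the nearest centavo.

Gordon growth model: P₀ = D₁/(r − g), with D₁ = 6.55 given directly.
P₀ = 6.5500 / (0.09 − 0.023) = 6.5500 / 0.067 = 97.7612

R$97.76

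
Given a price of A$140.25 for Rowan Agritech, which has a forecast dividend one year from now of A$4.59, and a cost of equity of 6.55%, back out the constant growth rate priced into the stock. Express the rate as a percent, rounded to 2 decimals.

3.28%

From P₀ = D₁/(r − g), the implied growth is g = r − D₁/P₀.
g = 0.0655 − 4.59/140.25 = 0.0655 − 0.03273 = 0.03277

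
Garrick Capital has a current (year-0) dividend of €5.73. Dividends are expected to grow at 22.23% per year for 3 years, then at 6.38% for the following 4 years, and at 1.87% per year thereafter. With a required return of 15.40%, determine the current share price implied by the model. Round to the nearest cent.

€78.64

Three-stage DDM. Project D₁…D_7; terminal Gordon value at t=7 with g = 0.0187; discount at r = 0.154.
D_1 = 7.0038
D_2 = 8.5607
D_3 = 10.4638
D_4 = 11.1314
D_5 = 11.8415
D_6 = 12.5970
D_7 = 13.4007
TV_7 = 13.6513/(0.154−0.0187) = 100.8966
P₀ = Σ Dₜ/(1+r)ᵗ + TV_7/(1+r)^7 = 78.6394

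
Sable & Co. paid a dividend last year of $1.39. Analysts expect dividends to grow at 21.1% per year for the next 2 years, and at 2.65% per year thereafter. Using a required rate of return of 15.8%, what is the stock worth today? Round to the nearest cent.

Two-stage DDM. Project D₁…D_2 at 0.211, terminal growth 0.0265, discount at r = 0.158.
D_1 = 1.6833
D_2 = 2.0385
Terminal value at t=2: TV = D_3/(r−g) = 2.0925/(0.158−0.0265) = 15.9124
P₀ = 1.6833/(1+0.158)^1 + 2.0385/(1+0.158)^2 + 15.9124/(1+0.158)^2 = 14.8402

$14.84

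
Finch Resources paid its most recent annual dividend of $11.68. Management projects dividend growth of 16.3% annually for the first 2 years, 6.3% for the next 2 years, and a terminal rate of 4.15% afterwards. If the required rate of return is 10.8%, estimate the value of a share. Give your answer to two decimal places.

Three-stage DDM. Project D₁…D_4; terminal Gordon value at t=4 with g = 0.0415; discount at r = 0.108.
D_1 = 13.5838
D_2 = 15.7980
D_3 = 16.7933
D_4 = 17.8513
TV_4 = 18.5921/(0.108−0.0415) = 279.5802
P₀ = Σ Dₜ/(1+r)ᵗ + TV_4/(1+r)^4 = 234.8196

$234.82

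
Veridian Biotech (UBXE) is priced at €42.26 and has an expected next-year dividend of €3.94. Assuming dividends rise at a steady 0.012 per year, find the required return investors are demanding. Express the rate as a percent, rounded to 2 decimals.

10.52%

Rearranging the constant-growth DDM: r = D₁/P₀ + g.
r = 3.9400 / 42.26 + 0.012 = 0.09323 + 0.012 = 0.10523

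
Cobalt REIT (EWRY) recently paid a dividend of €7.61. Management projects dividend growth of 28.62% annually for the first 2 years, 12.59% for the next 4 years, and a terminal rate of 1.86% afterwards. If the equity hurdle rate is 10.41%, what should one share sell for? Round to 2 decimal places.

Three-stage DDM. Project D₁…D_6; terminal Gordon value at t=6 with g = 0.0186; discount at r = 0.1041.
D_1 = 9.7880
D_2 = 12.5893
D_3 = 14.1743
D_4 = 15.9588
D_5 = 17.9681
D_6 = 20.2302
TV_6 = 20.6065/(0.1041−0.0186) = 241.0119
P₀ = Σ Dₜ/(1+r)ᵗ + TV_6/(1+r)^6 = 195.6229

€195.62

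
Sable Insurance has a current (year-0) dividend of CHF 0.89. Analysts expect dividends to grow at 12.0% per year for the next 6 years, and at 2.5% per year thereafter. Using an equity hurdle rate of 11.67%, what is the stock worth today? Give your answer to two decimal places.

CHF 15.52

Two-stage DDM. Project D₁…D_6 at 0.12, terminal growth 0.025, discount at r = 0.1167.
D_1 = 0.9968
D_2 = 1.1164
D_3 = 1.2504
D_4 = 1.4004
D_5 = 1.5685
D_6 = 1.7567
Terminal value at t=6: TV = D_7/(r−g) = 1.8006/(0.1167−0.025) = 19.6360
P₀ = 0.9968/(1+0.1167)^1 + 1.1164/(1+0.1167)^2 + 1.2504/(1+0.1167)^3 + 1.4004/(1+0.1167)^4 + 1.5685/(1+0.1167)^5 + 1.7567/(1+0.1167)^6 + 19.6360/(1+0.1167)^6 = 15.5214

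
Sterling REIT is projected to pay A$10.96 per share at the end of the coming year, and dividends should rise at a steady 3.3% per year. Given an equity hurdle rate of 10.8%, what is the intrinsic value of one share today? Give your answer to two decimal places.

A$146.13

Gordon growth model: P₀ = D₁/(r − g), with D₁ = 10.96 given directly.
P₀ = 10.9600 / (0.108 − 0.033) = 10.9600 / 0.075 = 146.1333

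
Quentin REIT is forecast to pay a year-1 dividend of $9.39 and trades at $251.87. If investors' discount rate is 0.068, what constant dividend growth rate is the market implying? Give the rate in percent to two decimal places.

3.07%

From P₀ = D₁/(r − g), the implied growth is g = r − D₁/P₀.
g = 0.068 − 9.39/251.87 = 0.068 − 0.03728 = 0.03072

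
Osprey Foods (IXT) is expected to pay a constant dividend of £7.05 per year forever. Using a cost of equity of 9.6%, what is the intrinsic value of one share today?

£73.44

Zero-growth DDM (perpetuity): P₀ = D/r = 7.05 / 0.096 = 73.4375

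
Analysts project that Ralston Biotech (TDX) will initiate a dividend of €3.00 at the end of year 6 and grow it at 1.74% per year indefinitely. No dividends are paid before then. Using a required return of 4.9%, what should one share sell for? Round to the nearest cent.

€74.74

Deferred-dividend DDM. At t=5 the remaining stream is a growing perpetuity with first payment D_6 = 3.00.
V_5 = D_6/(r−g) = 3.00/(0.049−0.0174) = 94.9367
P₀ = V_5/(1+r)^5 = 94.9367/(1+0.049)^5 = 74.7406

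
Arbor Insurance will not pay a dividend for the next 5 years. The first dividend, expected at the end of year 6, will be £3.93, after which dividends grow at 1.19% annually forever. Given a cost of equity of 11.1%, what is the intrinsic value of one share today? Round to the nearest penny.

Deferred-dividend DDM. At t=5 the remaining stream is a growing perpetuity with first payment D_6 = 3.93.
V_5 = D_6/(r−g) = 3.93/(0.111−0.0119) = 39.6569
P₀ = V_5/(1+r)^5 = 39.6569/(1+0.111)^5 = 23.4287

£23.43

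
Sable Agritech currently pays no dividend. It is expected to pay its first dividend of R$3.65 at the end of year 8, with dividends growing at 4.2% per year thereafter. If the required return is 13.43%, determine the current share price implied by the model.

R$16.37

Deferred-dividend DDM. At t=7 the remaining stream is a growing perpetuity with first payment D_8 = 3.65.
V_7 = D_8/(r−g) = 3.65/(0.1343−0.042) = 39.5450
P₀ = V_7/(1+r)^7 = 39.5450/(1+0.1343)^7 = 16.3680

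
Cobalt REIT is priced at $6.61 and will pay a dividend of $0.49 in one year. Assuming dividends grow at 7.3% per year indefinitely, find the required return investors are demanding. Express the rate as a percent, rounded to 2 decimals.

Rearranging the constant-growth DDM: r = D₁/P₀ + g.
r = 0.4900 / 6.61 + 0.073 = 0.07413 + 0.073 = 0.14713

14.71%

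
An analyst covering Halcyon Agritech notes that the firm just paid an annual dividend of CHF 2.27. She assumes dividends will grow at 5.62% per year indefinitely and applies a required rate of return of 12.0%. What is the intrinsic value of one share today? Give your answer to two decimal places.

CHF 37.58

Gordon growth model: P₀ = D₁/(r − g). D₁ = 2.27 × (1 + 0.0562) = 2.3976.
P₀ = 2.3976 / (0.12 − 0.0562) = 2.3976 / 0.0638 = 37.5795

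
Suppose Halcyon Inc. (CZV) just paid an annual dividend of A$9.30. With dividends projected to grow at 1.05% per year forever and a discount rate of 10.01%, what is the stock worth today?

Gordon growth model: P₀ = D₁/(r − g). D₁ = 9.30 × (1 + 0.0105) = 9.3977.
P₀ = 9.3977 / (0.1001 − 0.0105) = 9.3977 / 0.0896 = 104.8845

A$104.88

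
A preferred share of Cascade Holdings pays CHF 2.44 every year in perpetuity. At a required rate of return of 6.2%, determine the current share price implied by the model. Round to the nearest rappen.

Zero-growth DDM (perpetuity): P₀ = D/r = 2.44 / 0.062 = 39.3548

CHF 39.35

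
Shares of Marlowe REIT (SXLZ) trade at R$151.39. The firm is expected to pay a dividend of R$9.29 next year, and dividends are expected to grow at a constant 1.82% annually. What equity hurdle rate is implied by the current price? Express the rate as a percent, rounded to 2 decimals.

Rearranging the constant-growth DDM: r = D₁/P₀ + g.
r = 9.2900 / 151.39 + 0.0182 = 0.06136 + 0.0182 = 0.07956

7.96%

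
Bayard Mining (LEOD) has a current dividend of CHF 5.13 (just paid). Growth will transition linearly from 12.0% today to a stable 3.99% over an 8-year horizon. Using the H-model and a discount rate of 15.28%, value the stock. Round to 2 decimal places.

CHF 61.81

H-model: P₀ = D₀[(1+g_L) + H(g_S−g_L)]/(r−g_L), with H = 8/2 = 4.
P₀ = 5.13 × [(1+0.0399) + 4×(0.12−0.0399)] / (0.1528−0.0399)
   = 5.13 × 1.3603 / 0.1129 = 61.8099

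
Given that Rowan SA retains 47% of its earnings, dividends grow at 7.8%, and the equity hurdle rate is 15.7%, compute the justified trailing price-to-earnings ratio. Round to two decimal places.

Payout ratio b = 1 − 0.47 = 0.53.
Justified trailing P/E = b(1+g)/(r−g) = 0.53×(1+0.078)/(0.157−0.078) = 7.2322

7.23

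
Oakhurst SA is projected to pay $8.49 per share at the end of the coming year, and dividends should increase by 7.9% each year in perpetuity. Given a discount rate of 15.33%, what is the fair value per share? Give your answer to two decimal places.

Gordon growth model: P₀ = D₁/(r − g), with D₁ = 8.49 given directly.
P₀ = 8.4900 / (0.1533 − 0.079) = 8.4900 / 0.0743 = 114.2665

$114.27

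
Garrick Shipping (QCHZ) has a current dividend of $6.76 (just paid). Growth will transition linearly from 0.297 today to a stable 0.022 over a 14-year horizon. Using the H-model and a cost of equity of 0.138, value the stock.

$171.74

H-model: P₀ = D₀[(1+g_L) + H(g_S−g_L)]/(r−g_L), with H = 14/2 = 7.
P₀ = 6.76 × [(1+0.022) + 7×(0.297−0.022)] / (0.138−0.022)
   = 6.76 × 2.9470 / 0.116 = 171.7390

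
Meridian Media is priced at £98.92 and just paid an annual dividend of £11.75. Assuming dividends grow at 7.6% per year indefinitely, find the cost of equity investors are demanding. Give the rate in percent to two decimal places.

20.38%

Rearranging the constant-growth DDM: r = D₁/P₀ + g.
D₁ = 11.75 × (1 + 0.076) = 12.6430.
r = 12.6430 / 98.92 + 0.076 = 0.12781 + 0.076 = 0.20381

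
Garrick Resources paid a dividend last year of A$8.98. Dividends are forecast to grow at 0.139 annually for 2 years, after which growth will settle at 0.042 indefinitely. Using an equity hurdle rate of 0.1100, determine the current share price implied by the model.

Two-stage DDM. Project D₁…D_2 at 0.139, terminal growth 0.042, discount at r = 0.11.
D_1 = 10.2282
D_2 = 11.6499
Terminal value at t=2: TV = D_3/(r−g) = 12.1392/(0.11−0.042) = 178.5182
P₀ = 10.2282/(1+0.11)^1 + 11.6499/(1+0.11)^2 + 178.5182/(1+0.11)^2 = 163.5594

A$163.56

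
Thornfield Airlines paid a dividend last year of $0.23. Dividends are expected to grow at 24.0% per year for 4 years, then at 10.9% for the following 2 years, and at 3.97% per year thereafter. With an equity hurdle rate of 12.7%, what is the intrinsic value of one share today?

$5.72

Three-stage DDM. Project D₁…D_6; terminal Gordon value at t=6 with g = 0.0397; discount at r = 0.127.
D_1 = 0.2852
D_2 = 0.3536
D_3 = 0.4385
D_4 = 0.5438
D_5 = 0.6030
D_6 = 0.6688
TV_6 = 0.6953/(0.127−0.0397) = 7.9647
P₀ = Σ Dₜ/(1+r)ᵗ + TV_6/(1+r)^6 = 5.7201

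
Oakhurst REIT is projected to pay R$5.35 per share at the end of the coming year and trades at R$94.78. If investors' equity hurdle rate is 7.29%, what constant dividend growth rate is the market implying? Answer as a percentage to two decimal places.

1.65%

From P₀ = D₁/(r − g), the implied growth is g = r − D₁/P₀.
g = 0.0729 − 5.35/94.78 = 0.0729 − 0.05645 = 0.01645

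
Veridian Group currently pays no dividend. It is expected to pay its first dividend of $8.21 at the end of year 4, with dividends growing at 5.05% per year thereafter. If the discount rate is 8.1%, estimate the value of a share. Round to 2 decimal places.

Deferred-dividend DDM. At t=3 the remaining stream is a growing perpetuity with first payment D_4 = 8.21.
V_3 = D_4/(r−g) = 8.21/(0.081−0.0505) = 269.1803
P₀ = V_3/(1+r)^3 = 269.1803/(1+0.081)^3 = 213.0916

$213.09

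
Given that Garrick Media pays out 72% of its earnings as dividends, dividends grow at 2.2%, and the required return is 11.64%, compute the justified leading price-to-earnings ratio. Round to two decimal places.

7.63

Justified leading P/E = b/(r−g) = 0.72/(0.1164−0.022) = 7.6271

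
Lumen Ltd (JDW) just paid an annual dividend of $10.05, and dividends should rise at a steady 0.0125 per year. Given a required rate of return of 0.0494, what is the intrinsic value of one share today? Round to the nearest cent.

Gordon growth model: P₀ = D₁/(r − g). D₁ = 10.05 × (1 + 0.0125) = 10.1756.
P₀ = 10.1756 / (0.0494 − 0.0125) = 10.1756 / 0.0369 = 275.7622

$275.76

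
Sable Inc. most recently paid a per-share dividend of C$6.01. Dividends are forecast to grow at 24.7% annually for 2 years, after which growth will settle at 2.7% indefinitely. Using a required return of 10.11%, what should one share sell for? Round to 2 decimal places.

C$121.35

Two-stage DDM. Project D₁…D_2 at 0.247, terminal growth 0.027, discount at r = 0.1011.
D_1 = 7.4945
D_2 = 9.3456
Terminal value at t=2: TV = D_3/(r−g) = 9.5979/(0.1011−0.027) = 129.5268
P₀ = 7.4945/(1+0.1011)^1 + 9.3456/(1+0.1011)^2 + 129.5268/(1+0.1011)^2 = 121.3477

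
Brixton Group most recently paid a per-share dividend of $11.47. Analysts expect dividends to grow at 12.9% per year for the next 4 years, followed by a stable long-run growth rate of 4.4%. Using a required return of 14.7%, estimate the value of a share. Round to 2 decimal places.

Two-stage DDM. Project D₁…D_4 at 0.129, terminal growth 0.044, discount at r = 0.147.
D_1 = 12.9496
D_2 = 14.6201
D_3 = 16.5061
D_4 = 18.6354
Terminal value at t=4: TV = D_5/(r−g) = 19.4554/(0.147−0.044) = 188.8872
P₀ = 12.9496/(1+0.147)^1 + 14.6201/(1+0.147)^2 + 16.5061/(1+0.147)^3 + 18.6354/(1+0.147)^4 + 188.8872/(1+0.147)^4 = 153.2392

$153.24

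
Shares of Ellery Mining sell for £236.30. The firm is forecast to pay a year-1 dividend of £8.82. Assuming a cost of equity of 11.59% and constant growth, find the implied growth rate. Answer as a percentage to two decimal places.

From P₀ = D₁/(r − g), the implied growth is g = r − D₁/P₀.
g = 0.1159 − 8.82/236.30 = 0.1159 − 0.03733 = 0.07857

7.86%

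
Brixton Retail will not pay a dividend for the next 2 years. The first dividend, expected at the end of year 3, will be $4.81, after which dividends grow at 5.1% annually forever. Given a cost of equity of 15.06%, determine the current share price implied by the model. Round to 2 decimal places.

$36.48

Deferred-dividend DDM. At t=2 the remaining stream is a growing perpetuity with first payment D_3 = 4.81.
V_2 = D_3/(r−g) = 4.81/(0.1506−0.051) = 48.2932
P₀ = V_2/(1+r)^2 = 48.2932/(1+0.1506)^2 = 36.4785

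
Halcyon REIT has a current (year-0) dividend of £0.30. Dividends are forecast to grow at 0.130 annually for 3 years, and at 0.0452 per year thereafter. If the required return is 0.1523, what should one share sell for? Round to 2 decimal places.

Two-stage DDM. Project D₁…D_3 at 0.13, terminal growth 0.0452, discount at r = 0.1523.
D_1 = 0.3390
D_2 = 0.3831
D_3 = 0.4329
Terminal value at t=3: TV = D_4/(r−g) = 0.4524/(0.1523−0.0452) = 4.2244
P₀ = 0.3390/(1+0.1523)^1 + 0.3831/(1+0.1523)^2 + 0.4329/(1+0.1523)^3 + 4.2244/(1+0.1523)^3 = 3.6266

£3.63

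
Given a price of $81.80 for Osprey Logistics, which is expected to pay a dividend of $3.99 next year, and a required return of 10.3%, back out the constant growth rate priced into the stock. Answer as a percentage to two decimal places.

From P₀ = D₁/(r − g), the implied growth is g = r − D₁/P₀.
g = 0.103 − 3.99/81.80 = 0.103 − 0.04878 = 0.05422

5.42%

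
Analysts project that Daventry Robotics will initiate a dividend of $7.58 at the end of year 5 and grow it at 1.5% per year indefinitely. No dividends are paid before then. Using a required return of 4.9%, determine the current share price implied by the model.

Deferred-dividend DDM. At t=4 the remaining stream is a growing perpetuity with first payment D_5 = 7.58.
V_4 = D_5/(r−g) = 7.58/(0.049−0.015) = 222.9412
P₀ = V_4/(1+r)^4 = 222.9412/(1+0.049)^4 = 184.1146

$184.11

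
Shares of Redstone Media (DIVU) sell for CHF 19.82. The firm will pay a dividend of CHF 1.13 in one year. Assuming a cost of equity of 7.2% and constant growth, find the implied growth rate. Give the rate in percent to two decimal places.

From P₀ = D₁/(r − g), the implied growth is g = r − D₁/P₀.
g = 0.072 − 1.13/19.82 = 0.072 − 0.05701 = 0.01499

1.50%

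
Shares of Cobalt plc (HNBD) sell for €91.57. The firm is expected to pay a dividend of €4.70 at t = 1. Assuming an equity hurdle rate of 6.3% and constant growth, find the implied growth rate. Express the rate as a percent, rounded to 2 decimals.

1.17%

From P₀ = D₁/(r − g), the implied growth is g = r − D₁/P₀.
g = 0.063 − 4.70/91.57 = 0.063 − 0.05133 = 0.01167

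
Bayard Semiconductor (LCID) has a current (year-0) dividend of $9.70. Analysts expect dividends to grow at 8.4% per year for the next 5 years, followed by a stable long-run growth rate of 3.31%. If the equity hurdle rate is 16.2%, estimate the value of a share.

Two-stage DDM. Project D₁…D_5 at 0.084, terminal growth 0.0331, discount at r = 0.162.
D_1 = 10.5148
D_2 = 11.3980
D_3 = 12.3555
D_4 = 13.3933
D_5 = 14.5184
Terminal value at t=5: TV = D_6/(r−g) = 14.9989/(0.162−0.0331) = 116.3610
P₀ = 10.5148/(1+0.162)^1 + 11.3980/(1+0.162)^2 + 12.3555/(1+0.162)^3 + 13.3933/(1+0.162)^4 + 14.5184/(1+0.162)^5 + 116.3610/(1+0.162)^5 = 94.4904

$94.49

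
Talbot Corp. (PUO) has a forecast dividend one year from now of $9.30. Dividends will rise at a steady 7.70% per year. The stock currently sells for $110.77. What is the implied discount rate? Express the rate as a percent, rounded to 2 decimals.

Rearranging the constant-growth DDM: r = D₁/P₀ + g.
r = 9.3000 / 110.77 + 0.077 = 0.08396 + 0.077 = 0.16096

16.10%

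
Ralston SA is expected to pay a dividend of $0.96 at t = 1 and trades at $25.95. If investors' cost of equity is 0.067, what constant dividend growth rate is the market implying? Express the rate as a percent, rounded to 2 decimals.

From P₀ = D₁/(r − g), the implied growth is g = r − D₁/P₀.
g = 0.067 − 0.96/25.95 = 0.067 − 0.03699 = 0.03001

3.00%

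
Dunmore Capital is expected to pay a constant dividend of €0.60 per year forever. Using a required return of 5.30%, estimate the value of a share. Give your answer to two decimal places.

€11.32

Zero-growth DDM (perpetuity): P₀ = D/r = 0.60 / 0.053 = 11.3208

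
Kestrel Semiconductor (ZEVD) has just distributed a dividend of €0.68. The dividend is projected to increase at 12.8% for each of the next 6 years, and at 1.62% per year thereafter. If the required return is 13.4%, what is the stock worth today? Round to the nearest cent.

€9.69

Two-stage DDM. Project D₁…D_6 at 0.128, terminal growth 0.0162, discount at r = 0.134.
D_1 = 0.7670
D_2 = 0.8652
D_3 = 0.9760
D_4 = 1.1009
D_5 = 1.2418
D_6 = 1.4008
Terminal value at t=6: TV = D_7/(r−g) = 1.4235/(0.134−0.0162) = 12.0836
P₀ = 0.7670/(1+0.134)^1 + 0.8652/(1+0.134)^2 + 0.9760/(1+0.134)^3 + 1.1009/(1+0.134)^4 + 1.2418/(1+0.134)^5 + 1.4008/(1+0.134)^6 + 12.0836/(1+0.134)^6 = 9.6873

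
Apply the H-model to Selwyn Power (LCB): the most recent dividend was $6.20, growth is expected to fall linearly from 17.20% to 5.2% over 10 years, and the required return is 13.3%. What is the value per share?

$126.45

H-model: P₀ = D₀[(1+g_L) + H(g_S−g_L)]/(r−g_L), with H = 10/2 = 5.
P₀ = 6.20 × [(1+0.052) + 5×(0.172−0.052)] / (0.133−0.052)
   = 6.20 × 1.6520 / 0.081 = 126.4494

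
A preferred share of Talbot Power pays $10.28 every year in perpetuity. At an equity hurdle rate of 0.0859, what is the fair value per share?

Zero-growth DDM (perpetuity): P₀ = D/r = 10.28 / 0.0859 = 119.6740

$119.67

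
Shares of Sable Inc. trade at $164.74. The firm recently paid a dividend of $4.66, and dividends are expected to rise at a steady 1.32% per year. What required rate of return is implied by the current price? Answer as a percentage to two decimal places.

Rearranging the constant-growth DDM: r = D₁/P₀ + g.
D₁ = 4.66 × (1 + 0.0132) = 4.7215.
r = 4.7215 / 164.74 + 0.0132 = 0.02866 + 0.0132 = 0.04186

4.19%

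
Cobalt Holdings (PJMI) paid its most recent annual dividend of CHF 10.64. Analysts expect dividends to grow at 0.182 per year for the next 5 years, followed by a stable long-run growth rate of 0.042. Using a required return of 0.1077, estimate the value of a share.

Two-stage DDM. Project D₁…D_5 at 0.182, terminal growth 0.042, discount at r = 0.1077.
D_1 = 12.5765
D_2 = 14.8654
D_3 = 17.5709
D_4 = 20.7688
D_5 = 24.5487
Terminal value at t=5: TV = D_6/(r−g) = 25.5798/(0.1077−0.042) = 389.3421
P₀ = 12.5765/(1+0.1077)^1 + 14.8654/(1+0.1077)^2 + 17.5709/(1+0.1077)^3 + 20.7688/(1+0.1077)^4 + 24.5487/(1+0.1077)^5 + 389.3421/(1+0.1077)^5 = 298.3766

CHF 298.38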